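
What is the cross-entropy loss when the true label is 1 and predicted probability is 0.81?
L = 0.2107

L = -1·log(0.81) - 0·log(0.19) = -log(0.81) = 0.2107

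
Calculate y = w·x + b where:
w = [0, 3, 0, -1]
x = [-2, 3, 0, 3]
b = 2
y = 8

y = (0)(-2) + (3)(3) + (0)(0) + (-1)(3) + 2 = 8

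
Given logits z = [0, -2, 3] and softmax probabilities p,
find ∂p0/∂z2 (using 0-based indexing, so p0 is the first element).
∂p0/∂z2 = -0.0446

p = softmax(z) = [0.04712, 0.006377, 0.9465]
p0 = 0.04712, p2 = 0.9465

∂p0/∂z2 = -p0 × p2 = -0.04712 × 0.9465 = -0.0446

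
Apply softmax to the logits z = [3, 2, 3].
p = [0.4223, 0.1554, 0.4223]

exp(z) = [20.09, 7.389, 20.09]
Sum = 47.56
p = [0.4223, 0.1554, 0.4223]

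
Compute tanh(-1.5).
-0.9051

tanh(-1.5) = (e^(-1.5) - e^(1.5))/(e^(-1.5) + e^(1.5)) = -0.9051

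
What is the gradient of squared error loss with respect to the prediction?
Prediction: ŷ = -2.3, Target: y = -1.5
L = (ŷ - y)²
∂L/∂ŷ = -1.6

∂L/∂ŷ = 2(ŷ - y) = 2(-2.3 - -1.5) = 2(-0.8) = -1.6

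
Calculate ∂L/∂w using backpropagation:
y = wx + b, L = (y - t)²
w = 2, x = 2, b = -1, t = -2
∂L/∂w = 20

y = wx + b = (2)(2) + -1 = 3
∂L/∂y = 2(y - t) = 2(3 - -2) = 10
∂y/∂w = x = 2
∂L/∂w = ∂L/∂y · ∂y/∂w = 10 × 2 = 20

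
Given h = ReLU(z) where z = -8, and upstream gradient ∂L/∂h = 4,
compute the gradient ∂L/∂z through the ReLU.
∂L/∂z = 0

h = ReLU(-8) = 0
Since z < 0: ∂h/∂z = 0
∂L/∂z = ∂L/∂h · ∂h/∂z = 4 × 0 = 0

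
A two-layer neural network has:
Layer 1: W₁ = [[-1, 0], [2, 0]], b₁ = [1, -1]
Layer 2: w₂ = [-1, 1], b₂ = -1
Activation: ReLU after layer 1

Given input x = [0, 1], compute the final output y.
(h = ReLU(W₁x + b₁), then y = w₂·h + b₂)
y = -2

Layer 1 pre-activation: z₁ = [1, -1]
After ReLU: h = [1, 0]
Layer 2 output: y = -1×1 + 1×0 + -1 = -2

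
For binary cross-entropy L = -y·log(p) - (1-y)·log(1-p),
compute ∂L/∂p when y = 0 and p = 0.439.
∂L/∂p = 1.783

∂L/∂p = -y/p + (1-y)/(1-p) = 0 + 1/0.561 = 1.783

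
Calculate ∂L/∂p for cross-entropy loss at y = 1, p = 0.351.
∂L/∂p = -2.849

∂L/∂p = -y/p + (1-y)/(1-p) = -1/0.351 + 0 = -2.849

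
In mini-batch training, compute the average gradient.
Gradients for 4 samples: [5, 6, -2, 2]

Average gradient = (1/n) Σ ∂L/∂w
Average gradient = 2.75

Average = (1/4)(5 + 6 + -2 + 2) = 11/4 = 2.75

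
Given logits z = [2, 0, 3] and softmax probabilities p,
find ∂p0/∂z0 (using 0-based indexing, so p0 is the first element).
∂p0/∂z0 = 0.1922

p = softmax(z) = [0.2595, 0.03512, 0.7054]
p0 = 0.2595

∂p0/∂z0 = p0(1 - p0) = 0.2595 × (1 - 0.2595) = 0.1922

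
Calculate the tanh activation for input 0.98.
0.7531

tanh(0.98) = (e^(0.98) - e^(-0.98))/(e^(0.98) + e^(-0.98)) = 0.7531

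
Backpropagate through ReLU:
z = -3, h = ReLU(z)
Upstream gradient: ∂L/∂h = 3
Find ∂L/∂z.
∂L/∂z = 0

h = ReLU(-3) = 0
Since z < 0: ∂h/∂z = 0
∂L/∂z = ∂L/∂h · ∂h/∂z = 3 × 0 = 0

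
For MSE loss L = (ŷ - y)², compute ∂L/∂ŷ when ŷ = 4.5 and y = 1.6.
∂L/∂ŷ = 5.8

∂L/∂ŷ = 2(ŷ - y) = 2(4.5 - 1.6) = 2(2.9) = 5.8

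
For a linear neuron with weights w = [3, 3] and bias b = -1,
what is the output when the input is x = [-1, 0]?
y = -4

y = (3)(-1) + (3)(0) + -1 = -4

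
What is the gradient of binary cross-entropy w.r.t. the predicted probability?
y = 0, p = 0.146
∂L/∂p = 1.171

∂L/∂p = -y/p + (1-y)/(1-p) = 0 + 1/0.854 = 1.171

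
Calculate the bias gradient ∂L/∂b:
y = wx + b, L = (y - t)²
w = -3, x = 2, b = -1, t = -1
∂L/∂b = -12

y = wx + b = (-3)(2) + -1 = -7
∂L/∂y = 2(y - t) = 2(-7 - -1) = -12
∂y/∂b = 1
∂L/∂b = ∂L/∂y · ∂y/∂b = -12 × 1 = -12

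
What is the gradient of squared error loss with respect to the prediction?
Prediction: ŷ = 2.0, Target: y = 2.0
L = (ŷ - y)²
∂L/∂ŷ = 0.0

∂L/∂ŷ = 2(ŷ - y) = 2(2.0 - 2.0) = 2(0.0) = 0.0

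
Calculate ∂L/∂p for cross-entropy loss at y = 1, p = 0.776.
∂L/∂p = -1.289

∂L/∂p = -y/p + (1-y)/(1-p) = -1/0.776 + 0 = -1.289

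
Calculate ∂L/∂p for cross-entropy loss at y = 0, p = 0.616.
∂L/∂p = 2.604

∂L/∂p = -y/p + (1-y)/(1-p) = 0 + 1/0.384 = 2.604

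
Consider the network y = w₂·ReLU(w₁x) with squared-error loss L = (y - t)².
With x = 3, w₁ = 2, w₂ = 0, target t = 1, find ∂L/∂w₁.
∂L/∂w₁ = 0

Forward pass:
z = w₁x = 2×3 = 6
h = ReLU(6) = 6
y = w₂h = 0×6 = 0

Backward pass:
∂L/∂y = 2(y - t) = 2(0 - 1) = -2
∂y/∂h = w₂ = 0
∂h/∂z = 1 (ReLU derivative)
∂z/∂w₁ = x = 3

∂L/∂w₁ = -2 × 0 × 1 × 3 = 0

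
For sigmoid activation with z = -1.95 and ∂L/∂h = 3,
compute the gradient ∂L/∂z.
∂L/∂z = 0.3271

σ(-1.95) = 0.1246
σ'(-1.95) = σ(-1.95)(1 - σ(-1.95)) = 0.1246 × 0.8754 = 0.109
∂L/∂z = ∂L/∂h · σ'(z) = 3 × 0.109 = 0.3271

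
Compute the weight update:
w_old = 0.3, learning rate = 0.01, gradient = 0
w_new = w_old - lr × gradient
w_new = 0.3

w_new = w - η·∂L/∂w = 0.3 - 0.01×(0) = 0.3 - (0) = 0.3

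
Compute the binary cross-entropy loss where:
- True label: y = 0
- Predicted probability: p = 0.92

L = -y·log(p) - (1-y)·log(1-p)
L = 2.526

L = -0·log(0.92) - 1·log(0.08) = -log(0.08) = 2.526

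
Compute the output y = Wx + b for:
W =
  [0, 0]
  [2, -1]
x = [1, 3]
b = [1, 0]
y = [1, -1]

Wx = [0×1 + 0×3, 2×1 + -1×3]
   = [0, -1]
y = Wx + b = [0 + 1, -1 + 0] = [1, -1]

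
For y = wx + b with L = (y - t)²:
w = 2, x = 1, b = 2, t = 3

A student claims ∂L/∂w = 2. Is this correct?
Correct

y = (2)(1) + 2 = 4
∂L/∂y = 2(y - t) = 2(4 - 3) = 2
∂y/∂w = x = 1
∂L/∂w = 2 × 1 = 2

Claimed value: 2
Correct: The correct gradient is 2.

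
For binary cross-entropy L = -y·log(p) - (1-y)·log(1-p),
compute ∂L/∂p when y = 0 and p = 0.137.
∂L/∂p = 1.159

∂L/∂p = -y/p + (1-y)/(1-p) = 0 + 1/0.863 = 1.159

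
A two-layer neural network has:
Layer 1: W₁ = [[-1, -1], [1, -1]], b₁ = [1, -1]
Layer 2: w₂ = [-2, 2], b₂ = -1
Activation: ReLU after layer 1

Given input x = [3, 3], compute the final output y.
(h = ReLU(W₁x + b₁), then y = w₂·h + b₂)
y = -1

Layer 1 pre-activation: z₁ = [-5, -1]
After ReLU: h = [0, 0]
Layer 2 output: y = -2×0 + 2×0 + -1 = -1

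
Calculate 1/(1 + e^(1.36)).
0.2042

sigmoid(-1.36) = 1/(1 + e^(1.36)) = 1/(1 + 3.896) = 0.2042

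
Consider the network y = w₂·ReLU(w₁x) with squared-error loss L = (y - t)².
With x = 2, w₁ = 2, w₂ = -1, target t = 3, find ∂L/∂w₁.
∂L/∂w₁ = 28

Forward pass:
z = w₁x = 2×2 = 4
h = ReLU(4) = 4
y = w₂h = -1×4 = -4

Backward pass:
∂L/∂y = 2(y - t) = 2(-4 - 3) = -14
∂y/∂h = w₂ = -1
∂h/∂z = 1 (ReLU derivative)
∂z/∂w₁ = x = 2

∂L/∂w₁ = -14 × -1 × 1 × 2 = 28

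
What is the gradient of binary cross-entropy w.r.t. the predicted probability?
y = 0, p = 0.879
∂L/∂p = 8.264

∂L/∂p = -y/p + (1-y)/(1-p) = 0 + 1/0.121 = 8.264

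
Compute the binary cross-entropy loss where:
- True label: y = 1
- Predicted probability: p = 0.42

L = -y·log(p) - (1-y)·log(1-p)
L = 0.8675

L = -1·log(0.42) - 0·log(0.58) = -log(0.42) = 0.8675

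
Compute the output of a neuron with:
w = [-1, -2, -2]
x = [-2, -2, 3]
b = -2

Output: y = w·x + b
y = -2

y = (-1)(-2) + (-2)(-2) + (-2)(3) + -2 = -2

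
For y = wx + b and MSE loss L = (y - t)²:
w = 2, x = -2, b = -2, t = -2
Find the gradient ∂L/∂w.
∂L/∂w = 16

y = wx + b = (2)(-2) + -2 = -6
∂L/∂y = 2(y - t) = 2(-6 - -2) = -8
∂y/∂w = x = -2
∂L/∂w = ∂L/∂y · ∂y/∂w = -8 × -2 = 16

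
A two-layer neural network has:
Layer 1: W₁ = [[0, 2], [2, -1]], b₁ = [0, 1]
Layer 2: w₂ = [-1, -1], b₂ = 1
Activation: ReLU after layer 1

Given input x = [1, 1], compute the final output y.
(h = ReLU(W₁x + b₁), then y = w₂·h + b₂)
y = -3

Layer 1 pre-activation: z₁ = [2, 2]
After ReLU: h = [2, 2]
Layer 2 output: y = -1×2 + -1×2 + 1 = -3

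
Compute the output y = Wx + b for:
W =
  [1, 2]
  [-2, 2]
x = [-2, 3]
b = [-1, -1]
y = [3, 9]

Wx = [1×-2 + 2×3, -2×-2 + 2×3]
   = [4, 10]
y = Wx + b = [4 + -1, 10 + -1] = [3, 9]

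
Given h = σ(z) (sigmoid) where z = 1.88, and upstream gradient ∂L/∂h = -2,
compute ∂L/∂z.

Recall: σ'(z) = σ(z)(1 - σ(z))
∂L/∂z = -0.2297

σ(1.88) = 0.8676
σ'(1.88) = σ(1.88)(1 - σ(1.88)) = 0.8676 × 0.1324 = 0.1149
∂L/∂z = ∂L/∂h · σ'(z) = -2 × 0.1149 = -0.2297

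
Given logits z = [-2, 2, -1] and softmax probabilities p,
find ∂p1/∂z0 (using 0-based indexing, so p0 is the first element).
∂p1/∂z0 = -0.01605

p = softmax(z) = [0.01715, 0.9362, 0.04661]
p1 = 0.9362, p0 = 0.01715

∂p1/∂z0 = -p1 × p0 = -0.9362 × 0.01715 = -0.01605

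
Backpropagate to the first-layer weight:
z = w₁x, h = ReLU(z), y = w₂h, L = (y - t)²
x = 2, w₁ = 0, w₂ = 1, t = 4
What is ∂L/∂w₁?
∂L/∂w₁ = 0

Forward pass:
z = w₁x = 0×2 = 0
h = ReLU(0) = 0
y = w₂h = 1×0 = 0

Backward pass:
∂L/∂y = 2(y - t) = 2(0 - 4) = -8
∂y/∂h = w₂ = 1
∂h/∂z = 0 (ReLU derivative)
∂z/∂w₁ = x = 2

∂L/∂w₁ = -8 × 1 × 0 × 2 = 0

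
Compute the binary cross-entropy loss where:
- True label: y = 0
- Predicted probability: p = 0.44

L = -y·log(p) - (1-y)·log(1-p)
L = 0.5798

L = -0·log(0.44) - 1·log(0.56) = -log(0.56) = 0.5798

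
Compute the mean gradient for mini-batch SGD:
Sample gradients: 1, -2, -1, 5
Average gradient = 0.75

Average = (1/4)(1 + -2 + -1 + 5) = 3/4 = 0.75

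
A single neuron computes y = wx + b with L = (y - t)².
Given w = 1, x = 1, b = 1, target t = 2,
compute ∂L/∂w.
∂L/∂w = 0

y = wx + b = (1)(1) + 1 = 2
∂L/∂y = 2(y - t) = 2(2 - 2) = 0
∂y/∂w = x = 1
∂L/∂w = ∂L/∂y · ∂y/∂w = 0 × 1 = 0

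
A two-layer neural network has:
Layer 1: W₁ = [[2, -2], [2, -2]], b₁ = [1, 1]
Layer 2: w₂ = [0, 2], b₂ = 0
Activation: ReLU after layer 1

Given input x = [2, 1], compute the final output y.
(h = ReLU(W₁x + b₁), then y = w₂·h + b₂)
y = 6

Layer 1 pre-activation: z₁ = [3, 3]
After ReLU: h = [3, 3]
Layer 2 output: y = 0×3 + 2×3 + 0 = 6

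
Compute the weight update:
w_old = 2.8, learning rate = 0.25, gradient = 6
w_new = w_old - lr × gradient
w_new = 1.3

w_new = w - η·∂L/∂w = 2.8 - 0.25×(6) = 2.8 - (1.5) = 1.3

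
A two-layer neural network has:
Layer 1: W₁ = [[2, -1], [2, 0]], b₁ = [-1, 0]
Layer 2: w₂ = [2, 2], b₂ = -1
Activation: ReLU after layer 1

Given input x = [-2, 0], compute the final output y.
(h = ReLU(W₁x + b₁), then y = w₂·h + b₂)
y = -1

Layer 1 pre-activation: z₁ = [-5, -4]
After ReLU: h = [0, 0]
Layer 2 output: y = 2×0 + 2×0 + -1 = -1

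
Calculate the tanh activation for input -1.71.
-0.9366

tanh(-1.71) = (e^(-1.71) - e^(1.71))/(e^(-1.71) + e^(1.71)) = -0.9366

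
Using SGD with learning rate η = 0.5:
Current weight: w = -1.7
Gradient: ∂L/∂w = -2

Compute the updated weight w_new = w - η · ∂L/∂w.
w_new = -0.7

w_new = w - η·∂L/∂w = -1.7 - 0.5×(-2) = -1.7 - (-1) = -0.7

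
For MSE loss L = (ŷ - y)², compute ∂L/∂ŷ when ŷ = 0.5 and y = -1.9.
∂L/∂ŷ = 4.8

∂L/∂ŷ = 2(ŷ - y) = 2(0.5 - -1.9) = 2(2.4) = 4.8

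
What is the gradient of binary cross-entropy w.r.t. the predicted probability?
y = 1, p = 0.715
∂L/∂p = -1.399

∂L/∂p = -y/p + (1-y)/(1-p) = -1/0.715 + 0 = -1.399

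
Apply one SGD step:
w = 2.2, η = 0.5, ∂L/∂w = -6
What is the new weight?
w_new = 5.2

w_new = w - η·∂L/∂w = 2.2 - 0.5×(-6) = 2.2 - (-3) = 5.2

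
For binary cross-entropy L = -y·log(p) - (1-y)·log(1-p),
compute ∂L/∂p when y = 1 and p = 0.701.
∂L/∂p = -1.427

∂L/∂p = -y/p + (1-y)/(1-p) = -1/0.701 + 0 = -1.427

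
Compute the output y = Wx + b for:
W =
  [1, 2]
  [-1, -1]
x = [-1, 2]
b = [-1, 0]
y = [2, -1]

Wx = [1×-1 + 2×2, -1×-1 + -1×2]
   = [3, -1]
y = Wx + b = [3 + -1, -1 + 0] = [2, -1]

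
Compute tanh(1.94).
0.9595

tanh(1.94) = (e^(1.94) - e^(-1.94))/(e^(1.94) + e^(-1.94)) = 0.9595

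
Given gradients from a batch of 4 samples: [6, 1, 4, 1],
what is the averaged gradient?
Average gradient = 3

Average = (1/4)(6 + 1 + 4 + 1) = 12/4 = 3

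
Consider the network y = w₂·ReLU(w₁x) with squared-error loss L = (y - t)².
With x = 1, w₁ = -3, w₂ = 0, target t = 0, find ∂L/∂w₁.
∂L/∂w₁ = 0

Forward pass:
z = w₁x = -3×1 = -3
h = ReLU(-3) = 0
y = w₂h = 0×0 = 0

Backward pass:
∂L/∂y = 2(y - t) = 2(0 - 0) = 0
∂y/∂h = w₂ = 0
∂h/∂z = 0 (ReLU derivative)
∂z/∂w₁ = x = 1

∂L/∂w₁ = 0 × 0 × 0 × 1 = 0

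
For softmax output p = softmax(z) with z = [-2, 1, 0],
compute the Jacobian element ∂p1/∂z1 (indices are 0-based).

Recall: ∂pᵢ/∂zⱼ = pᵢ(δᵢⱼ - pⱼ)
∂p1/∂z1 = 0.2078

p = softmax(z) = [0.03512, 0.7054, 0.2595]
p1 = 0.7054

∂p1/∂z1 = p1(1 - p1) = 0.7054 × (1 - 0.7054) = 0.2078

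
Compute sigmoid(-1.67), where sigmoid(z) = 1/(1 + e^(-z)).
0.1584

sigmoid(-1.67) = 1/(1 + e^(1.67)) = 1/(1 + 5.312) = 0.1584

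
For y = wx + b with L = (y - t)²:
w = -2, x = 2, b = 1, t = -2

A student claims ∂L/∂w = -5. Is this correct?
Incorrect

y = (-2)(2) + 1 = -3
∂L/∂y = 2(y - t) = 2(-3 - -2) = -2
∂y/∂w = x = 2
∂L/∂w = -2 × 2 = -4

Claimed value: -5
Incorrect: The correct gradient is -4.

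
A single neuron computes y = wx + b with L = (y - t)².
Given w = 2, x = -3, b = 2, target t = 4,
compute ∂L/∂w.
∂L/∂w = 48

y = wx + b = (2)(-3) + 2 = -4
∂L/∂y = 2(y - t) = 2(-4 - 4) = -16
∂y/∂w = x = -3
∂L/∂w = ∂L/∂y · ∂y/∂w = -16 × -3 = 48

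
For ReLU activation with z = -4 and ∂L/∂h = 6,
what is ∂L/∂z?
∂L/∂z = 0

h = ReLU(-4) = 0
Since z < 0: ∂h/∂z = 0
∂L/∂z = ∂L/∂h · ∂h/∂z = 6 × 0 = 0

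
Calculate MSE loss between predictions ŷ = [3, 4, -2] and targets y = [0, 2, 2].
MSE = 9.667

MSE = (1/3)((3-0)² + (4-2)² + (-2-2)²) = (1/3)(9 + 4 + 16) = 9.667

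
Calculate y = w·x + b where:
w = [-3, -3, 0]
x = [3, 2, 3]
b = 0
y = -15

y = (-3)(3) + (-3)(2) + (0)(3) + 0 = -15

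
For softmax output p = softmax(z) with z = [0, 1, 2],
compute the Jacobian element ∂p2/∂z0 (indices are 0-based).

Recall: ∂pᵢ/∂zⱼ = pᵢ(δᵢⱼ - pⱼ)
∂p2/∂z0 = -0.05989

p = softmax(z) = [0.09003, 0.2447, 0.6652]
p2 = 0.6652, p0 = 0.09003

∂p2/∂z0 = -p2 × p0 = -0.6652 × 0.09003 = -0.05989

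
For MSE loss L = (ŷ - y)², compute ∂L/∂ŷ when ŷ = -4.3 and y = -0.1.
∂L/∂ŷ = -8.4

∂L/∂ŷ = 2(ŷ - y) = 2(-4.3 - -0.1) = 2(-4.2) = -8.4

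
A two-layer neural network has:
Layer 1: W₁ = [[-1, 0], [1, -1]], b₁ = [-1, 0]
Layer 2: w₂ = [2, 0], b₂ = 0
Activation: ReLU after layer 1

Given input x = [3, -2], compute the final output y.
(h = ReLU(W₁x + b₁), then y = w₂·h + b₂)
y = 0

Layer 1 pre-activation: z₁ = [-4, 5]
After ReLU: h = [0, 5]
Layer 2 output: y = 2×0 + 0×5 + 0 = 0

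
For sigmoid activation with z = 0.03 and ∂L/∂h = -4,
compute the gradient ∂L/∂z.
∂L/∂z = -0.9998

σ(0.03) = 0.5075
σ'(0.03) = σ(0.03)(1 - σ(0.03)) = 0.5075 × 0.4925 = 0.2499
∂L/∂z = ∂L/∂h · σ'(z) = -4 × 0.2499 = -0.9998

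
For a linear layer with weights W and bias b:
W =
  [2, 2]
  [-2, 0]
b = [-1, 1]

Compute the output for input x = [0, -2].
y = [-5, 1]

Wx = [2×0 + 2×-2, -2×0 + 0×-2]
   = [-4, 0]
y = Wx + b = [-4 + -1, 0 + 1] = [-5, 1]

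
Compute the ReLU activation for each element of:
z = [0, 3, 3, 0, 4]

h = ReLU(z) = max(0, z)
h = [0, 3, 3, 0, 4]

ReLU applied element-wise: max(0,0)=0, max(0,3)=3, max(0,3)=3, max(0,0)=0, max(0,4)=4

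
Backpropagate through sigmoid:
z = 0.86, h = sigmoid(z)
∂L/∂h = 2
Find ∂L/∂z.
∂L/∂z = 0.4179

σ(0.86) = 0.7027
σ'(0.86) = σ(0.86)(1 - σ(0.86)) = 0.7027 × 0.2973 = 0.2089
∂L/∂z = ∂L/∂h · σ'(z) = 2 × 0.2089 = 0.4179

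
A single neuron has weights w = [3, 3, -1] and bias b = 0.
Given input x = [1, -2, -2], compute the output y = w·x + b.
y = -1

y = (3)(1) + (3)(-2) + (-1)(-2) + 0 = -1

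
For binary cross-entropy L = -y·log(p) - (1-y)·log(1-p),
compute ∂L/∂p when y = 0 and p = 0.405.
∂L/∂p = 1.681

∂L/∂p = -y/p + (1-y)/(1-p) = 0 + 1/0.595 = 1.681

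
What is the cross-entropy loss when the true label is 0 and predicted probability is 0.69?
L = 1.171

L = -0·log(0.69) - 1·log(0.31) = -log(0.31) = 1.171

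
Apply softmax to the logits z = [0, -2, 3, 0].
p = [0.045, 0.0061, 0.9039, 0.045]

exp(z) = [1, 0.1353, 20.09, 1]
Sum = 22.22
p = [0.045, 0.0061, 0.9039, 0.045]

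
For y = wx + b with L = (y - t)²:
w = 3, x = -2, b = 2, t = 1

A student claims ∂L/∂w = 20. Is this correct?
Correct

y = (3)(-2) + 2 = -4
∂L/∂y = 2(y - t) = 2(-4 - 1) = -10
∂y/∂w = x = -2
∂L/∂w = -10 × -2 = 20

Claimed value: 20
Correct: The correct gradient is 20.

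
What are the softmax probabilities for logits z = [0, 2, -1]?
p = [0.1142, 0.8438, 0.042]

exp(z) = [1, 7.389, 0.3679]
Sum = 8.757
p = [0.1142, 0.8438, 0.042]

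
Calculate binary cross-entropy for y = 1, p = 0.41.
L = 0.8916

L = -1·log(0.41) - 0·log(0.59) = -log(0.41) = 0.8916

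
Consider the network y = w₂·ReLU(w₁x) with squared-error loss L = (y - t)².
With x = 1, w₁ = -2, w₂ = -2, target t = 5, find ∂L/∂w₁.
∂L/∂w₁ = 0

Forward pass:
z = w₁x = -2×1 = -2
h = ReLU(-2) = 0
y = w₂h = -2×0 = 0

Backward pass:
∂L/∂y = 2(y - t) = 2(0 - 5) = -10
∂y/∂h = w₂ = -2
∂h/∂z = 0 (ReLU derivative)
∂z/∂w₁ = x = 1

∂L/∂w₁ = -10 × -2 × 0 × 1 = 0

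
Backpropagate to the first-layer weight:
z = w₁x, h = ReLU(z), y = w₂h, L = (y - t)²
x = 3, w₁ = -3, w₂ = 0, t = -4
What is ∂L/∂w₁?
∂L/∂w₁ = 0

Forward pass:
z = w₁x = -3×3 = -9
h = ReLU(-9) = 0
y = w₂h = 0×0 = 0

Backward pass:
∂L/∂y = 2(y - t) = 2(0 - -4) = 8
∂y/∂h = w₂ = 0
∂h/∂z = 0 (ReLU derivative)
∂z/∂w₁ = x = 3

∂L/∂w₁ = 8 × 0 × 0 × 3 = 0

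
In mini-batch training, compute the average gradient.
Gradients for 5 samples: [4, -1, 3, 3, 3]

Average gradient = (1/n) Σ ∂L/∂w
Average gradient = 2.4

Average = (1/5)(4 + -1 + 3 + 3 + 3) = 12/5 = 2.4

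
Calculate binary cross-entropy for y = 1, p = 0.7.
L = 0.3567

L = -1·log(0.7) - 0·log(0.3) = -log(0.7) = 0.3567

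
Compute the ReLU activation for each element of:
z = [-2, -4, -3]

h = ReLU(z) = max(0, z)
h = [0, 0, 0]

ReLU applied element-wise: max(0,-2)=0, max(0,-4)=0, max(0,-3)=0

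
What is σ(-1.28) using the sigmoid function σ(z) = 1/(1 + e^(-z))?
0.2176

sigmoid(-1.28) = 1/(1 + e^(1.28)) = 1/(1 + 3.597) = 0.2176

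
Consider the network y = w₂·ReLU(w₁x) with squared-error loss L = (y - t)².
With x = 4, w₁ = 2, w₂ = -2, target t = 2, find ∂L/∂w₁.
∂L/∂w₁ = 288

Forward pass:
z = w₁x = 2×4 = 8
h = ReLU(8) = 8
y = w₂h = -2×8 = -16

Backward pass:
∂L/∂y = 2(y - t) = 2(-16 - 2) = -36
∂y/∂h = w₂ = -2
∂h/∂z = 1 (ReLU derivative)
∂z/∂w₁ = x = 4

∂L/∂w₁ = -36 × -2 × 1 × 4 = 288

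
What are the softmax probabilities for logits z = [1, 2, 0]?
p = [0.2447, 0.6652, 0.09]

exp(z) = [2.718, 7.389, 1]
Sum = 11.11
p = [0.2447, 0.6652, 0.09]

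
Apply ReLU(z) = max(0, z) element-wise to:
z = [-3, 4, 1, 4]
h = [0, 4, 1, 4]

ReLU applied element-wise: max(0,-3)=0, max(0,4)=4, max(0,1)=1, max(0,4)=4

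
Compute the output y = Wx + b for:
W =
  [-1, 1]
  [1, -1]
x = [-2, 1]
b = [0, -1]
y = [3, -4]

Wx = [-1×-2 + 1×1, 1×-2 + -1×1]
   = [3, -3]
y = Wx + b = [3 + 0, -3 + -1] = [3, -4]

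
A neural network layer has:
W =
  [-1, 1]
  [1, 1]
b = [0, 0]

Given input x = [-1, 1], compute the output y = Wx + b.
y = [2, 0]

Wx = [-1×-1 + 1×1, 1×-1 + 1×1]
   = [2, 0]
y = Wx + b = [2 + 0, 0 + 0] = [2, 0]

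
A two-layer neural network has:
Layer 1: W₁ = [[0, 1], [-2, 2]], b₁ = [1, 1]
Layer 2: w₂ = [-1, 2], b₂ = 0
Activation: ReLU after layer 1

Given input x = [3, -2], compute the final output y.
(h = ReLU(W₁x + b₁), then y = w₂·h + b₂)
y = 0

Layer 1 pre-activation: z₁ = [-1, -9]
After ReLU: h = [0, 0]
Layer 2 output: y = -1×0 + 2×0 + 0 = 0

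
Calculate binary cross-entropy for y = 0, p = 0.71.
L = 1.238

L = -0·log(0.71) - 1·log(0.29) = -log(0.29) = 1.238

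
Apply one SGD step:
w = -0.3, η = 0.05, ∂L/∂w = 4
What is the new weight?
w_new = -0.5

w_new = w - η·∂L/∂w = -0.3 - 0.05×(4) = -0.3 - (0.2) = -0.5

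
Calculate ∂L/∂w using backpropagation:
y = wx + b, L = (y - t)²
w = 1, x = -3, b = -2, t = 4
∂L/∂w = 54

y = wx + b = (1)(-3) + -2 = -5
∂L/∂y = 2(y - t) = 2(-5 - 4) = -18
∂y/∂w = x = -3
∂L/∂w = ∂L/∂y · ∂y/∂w = -18 × -3 = 54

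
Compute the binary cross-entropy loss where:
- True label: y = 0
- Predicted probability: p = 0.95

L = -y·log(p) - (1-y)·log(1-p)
L = 2.996

L = -0·log(0.95) - 1·log(0.05) = -log(0.05) = 2.996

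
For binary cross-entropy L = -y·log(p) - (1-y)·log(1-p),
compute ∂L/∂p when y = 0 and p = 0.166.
∂L/∂p = 1.199

∂L/∂p = -y/p + (1-y)/(1-p) = 0 + 1/0.834 = 1.199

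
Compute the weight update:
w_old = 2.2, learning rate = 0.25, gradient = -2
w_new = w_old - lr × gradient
w_new = 2.7

w_new = w - η·∂L/∂w = 2.2 - 0.25×(-2) = 2.2 - (-0.5) = 2.7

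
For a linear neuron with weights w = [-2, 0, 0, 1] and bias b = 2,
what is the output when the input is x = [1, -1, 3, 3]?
y = 3

y = (-2)(1) + (0)(-1) + (0)(3) + (1)(3) + 2 = 3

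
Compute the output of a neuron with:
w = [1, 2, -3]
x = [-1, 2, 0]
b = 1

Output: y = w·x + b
y = 4

y = (1)(-1) + (2)(2) + (-3)(0) + 1 = 4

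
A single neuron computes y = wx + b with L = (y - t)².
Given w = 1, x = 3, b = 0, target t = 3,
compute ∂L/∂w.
∂L/∂w = 0

y = wx + b = (1)(3) + 0 = 3
∂L/∂y = 2(y - t) = 2(3 - 3) = 0
∂y/∂w = x = 3
∂L/∂w = ∂L/∂y · ∂y/∂w = 0 × 3 = 0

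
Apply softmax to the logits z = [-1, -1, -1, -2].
p = [0.2969, 0.2969, 0.2969, 0.1092]

exp(z) = [0.3679, 0.3679, 0.3679, 0.1353]
Sum = 1.239
p = [0.2969, 0.2969, 0.2969, 0.1092]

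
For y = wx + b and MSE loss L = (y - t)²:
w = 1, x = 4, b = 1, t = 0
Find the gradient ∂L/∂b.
∂L/∂b = 10

y = wx + b = (1)(4) + 1 = 5
∂L/∂y = 2(y - t) = 2(5 - 0) = 10
∂y/∂b = 1
∂L/∂b = ∂L/∂y · ∂y/∂b = 10 × 1 = 10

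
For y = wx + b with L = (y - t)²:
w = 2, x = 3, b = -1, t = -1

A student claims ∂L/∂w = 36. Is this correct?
Correct

y = (2)(3) + -1 = 5
∂L/∂y = 2(y - t) = 2(5 - -1) = 12
∂y/∂w = x = 3
∂L/∂w = 12 × 3 = 36

Claimed value: 36
Correct: The correct gradient is 36.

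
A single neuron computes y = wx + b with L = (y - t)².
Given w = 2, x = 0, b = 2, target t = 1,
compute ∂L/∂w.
∂L/∂w = 0

y = wx + b = (2)(0) + 2 = 2
∂L/∂y = 2(y - t) = 2(2 - 1) = 2
∂y/∂w = x = 0
∂L/∂w = ∂L/∂y · ∂y/∂w = 2 × 0 = 0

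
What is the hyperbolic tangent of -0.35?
-0.3364

tanh(-0.35) = (e^(-0.35) - e^(0.35))/(e^(-0.35) + e^(0.35)) = -0.3364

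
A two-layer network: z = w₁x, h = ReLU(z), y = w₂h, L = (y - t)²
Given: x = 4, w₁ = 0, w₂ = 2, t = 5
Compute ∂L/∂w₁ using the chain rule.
∂L/∂w₁ = 0

Forward pass:
z = w₁x = 0×4 = 0
h = ReLU(0) = 0
y = w₂h = 2×0 = 0

Backward pass:
∂L/∂y = 2(y - t) = 2(0 - 5) = -10
∂y/∂h = w₂ = 2
∂h/∂z = 0 (ReLU derivative)
∂z/∂w₁ = x = 4

∂L/∂w₁ = -10 × 2 × 0 × 4 = 0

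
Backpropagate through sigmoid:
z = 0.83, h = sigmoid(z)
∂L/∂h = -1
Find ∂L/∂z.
∂L/∂z = -0.2114

σ(0.83) = 0.6964
σ'(0.83) = σ(0.83)(1 - σ(0.83)) = 0.6964 × 0.3036 = 0.2114
∂L/∂z = ∂L/∂h · σ'(z) = -1 × 0.2114 = -0.2114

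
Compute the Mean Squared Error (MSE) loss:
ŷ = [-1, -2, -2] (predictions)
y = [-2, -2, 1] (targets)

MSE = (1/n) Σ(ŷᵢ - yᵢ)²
MSE = 3.333

MSE = (1/3)((-1--2)² + (-2--2)² + (-2-1)²) = (1/3)(1 + 0 + 9) = 3.333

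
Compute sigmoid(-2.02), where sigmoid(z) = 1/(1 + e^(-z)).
0.1171

sigmoid(-2.02) = 1/(1 + e^(2.02)) = 1/(1 + 7.538) = 0.1171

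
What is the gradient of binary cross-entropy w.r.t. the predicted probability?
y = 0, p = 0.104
∂L/∂p = 1.116

∂L/∂p = -y/p + (1-y)/(1-p) = 0 + 1/0.896 = 1.116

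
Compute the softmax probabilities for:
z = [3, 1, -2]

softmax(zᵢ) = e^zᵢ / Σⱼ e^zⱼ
p = [0.8756, 0.1185, 0.0059]

exp(z) = [20.09, 2.718, 0.1353]
Sum = 22.94
p = [0.8756, 0.1185, 0.0059]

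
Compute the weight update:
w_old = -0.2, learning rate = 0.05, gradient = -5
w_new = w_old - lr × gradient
w_new = 0.05

w_new = w - η·∂L/∂w = -0.2 - 0.05×(-5) = -0.2 - (-0.25) = 0.05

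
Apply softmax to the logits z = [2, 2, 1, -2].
p = [0.4191, 0.4191, 0.1542, 0.0077]

exp(z) = [7.389, 7.389, 2.718, 0.1353]
Sum = 17.63
p = [0.4191, 0.4191, 0.1542, 0.0077]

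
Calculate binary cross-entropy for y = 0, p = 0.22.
L = 0.2485

L = -0·log(0.22) - 1·log(0.78) = -log(0.78) = 0.2485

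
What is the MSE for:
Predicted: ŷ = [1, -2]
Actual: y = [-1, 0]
MSE = 4

MSE = (1/2)((1--1)² + (-2-0)²) = (1/2)(4 + 4) = 4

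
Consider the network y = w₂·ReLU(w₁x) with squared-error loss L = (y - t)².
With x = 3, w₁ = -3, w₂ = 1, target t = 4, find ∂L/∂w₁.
∂L/∂w₁ = 0

Forward pass:
z = w₁x = -3×3 = -9
h = ReLU(-9) = 0
y = w₂h = 1×0 = 0

Backward pass:
∂L/∂y = 2(y - t) = 2(0 - 4) = -8
∂y/∂h = w₂ = 1
∂h/∂z = 0 (ReLU derivative)
∂z/∂w₁ = x = 3

∂L/∂w₁ = -8 × 1 × 0 × 3 = 0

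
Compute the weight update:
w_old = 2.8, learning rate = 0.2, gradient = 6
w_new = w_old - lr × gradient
w_new = 1.6

w_new = w - η·∂L/∂w = 2.8 - 0.2×(6) = 2.8 - (1.2) = 1.6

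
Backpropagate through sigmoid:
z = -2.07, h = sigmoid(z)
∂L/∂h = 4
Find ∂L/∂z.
∂L/∂z = 0.398

σ(-2.07) = 0.112
σ'(-2.07) = σ(-2.07)(1 - σ(-2.07)) = 0.112 × 0.888 = 0.09949
∂L/∂z = ∂L/∂h · σ'(z) = 4 × 0.09949 = 0.398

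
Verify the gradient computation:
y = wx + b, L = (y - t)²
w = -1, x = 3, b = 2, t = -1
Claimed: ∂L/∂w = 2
Incorrect

y = (-1)(3) + 2 = -1
∂L/∂y = 2(y - t) = 2(-1 - -1) = 0
∂y/∂w = x = 3
∂L/∂w = 0 × 3 = 0

Claimed value: 2
Incorrect: The correct gradient is 0.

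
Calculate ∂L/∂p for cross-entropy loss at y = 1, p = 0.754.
∂L/∂p = -1.326

∂L/∂p = -y/p + (1-y)/(1-p) = -1/0.754 + 0 = -1.326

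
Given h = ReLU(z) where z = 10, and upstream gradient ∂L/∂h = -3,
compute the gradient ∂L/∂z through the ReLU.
∂L/∂z = -3

h = ReLU(10) = 10
Since z > 0: ∂h/∂z = 1
∂L/∂z = ∂L/∂h · ∂h/∂z = -3 × 1 = -3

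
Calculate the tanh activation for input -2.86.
-0.9935

tanh(-2.86) = (e^(-2.86) - e^(2.86))/(e^(-2.86) + e^(2.86)) = -0.9935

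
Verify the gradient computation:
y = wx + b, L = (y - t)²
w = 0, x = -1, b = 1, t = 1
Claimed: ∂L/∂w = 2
Incorrect

y = (0)(-1) + 1 = 1
∂L/∂y = 2(y - t) = 2(1 - 1) = 0
∂y/∂w = x = -1
∂L/∂w = 0 × -1 = 0

Claimed value: 2
Incorrect: The correct gradient is 0.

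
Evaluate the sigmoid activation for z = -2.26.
0.09449

sigmoid(-2.26) = 1/(1 + e^(2.26)) = 1/(1 + 9.583) = 0.09449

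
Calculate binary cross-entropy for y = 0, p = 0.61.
L = 0.9416

L = -0·log(0.61) - 1·log(0.39) = -log(0.39) = 0.9416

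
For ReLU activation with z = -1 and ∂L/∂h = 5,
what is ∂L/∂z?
∂L/∂z = 0

h = ReLU(-1) = 0
Since z < 0: ∂h/∂z = 0
∂L/∂z = ∂L/∂h · ∂h/∂z = 5 × 0 = 0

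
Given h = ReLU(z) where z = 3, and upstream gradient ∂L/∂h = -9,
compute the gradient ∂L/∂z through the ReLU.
∂L/∂z = -9

h = ReLU(3) = 3
Since z > 0: ∂h/∂z = 1
∂L/∂z = ∂L/∂h · ∂h/∂z = -9 × 1 = -9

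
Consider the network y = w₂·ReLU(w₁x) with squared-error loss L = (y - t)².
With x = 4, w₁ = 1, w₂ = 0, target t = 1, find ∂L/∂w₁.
∂L/∂w₁ = 0

Forward pass:
z = w₁x = 1×4 = 4
h = ReLU(4) = 4
y = w₂h = 0×4 = 0

Backward pass:
∂L/∂y = 2(y - t) = 2(0 - 1) = -2
∂y/∂h = w₂ = 0
∂h/∂z = 1 (ReLU derivative)
∂z/∂w₁ = x = 4

∂L/∂w₁ = -2 × 0 × 1 × 4 = 0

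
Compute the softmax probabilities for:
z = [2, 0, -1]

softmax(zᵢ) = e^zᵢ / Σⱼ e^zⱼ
p = [0.8438, 0.1142, 0.042]

exp(z) = [7.389, 1, 0.3679]
Sum = 8.757
p = [0.8438, 0.1142, 0.042]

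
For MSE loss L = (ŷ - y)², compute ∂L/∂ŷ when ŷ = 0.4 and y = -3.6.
∂L/∂ŷ = 8.0

∂L/∂ŷ = 2(ŷ - y) = 2(0.4 - -3.6) = 2(4.0) = 8.0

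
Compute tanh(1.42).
0.8896

tanh(1.42) = (e^(1.42) - e^(-1.42))/(e^(1.42) + e^(-1.42)) = 0.8896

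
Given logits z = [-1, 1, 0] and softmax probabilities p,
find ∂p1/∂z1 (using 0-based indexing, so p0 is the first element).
∂p1/∂z1 = 0.2227

p = softmax(z) = [0.09003, 0.6652, 0.2447]
p1 = 0.6652

∂p1/∂z1 = p1(1 - p1) = 0.6652 × (1 - 0.6652) = 0.2227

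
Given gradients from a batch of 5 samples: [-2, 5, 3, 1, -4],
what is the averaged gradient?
Average gradient = 0.6

Average = (1/5)(-2 + 5 + 3 + 1 + -4) = 3/5 = 0.6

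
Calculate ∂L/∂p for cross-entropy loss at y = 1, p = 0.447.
∂L/∂p = -2.237

∂L/∂p = -y/p + (1-y)/(1-p) = -1/0.447 + 0 = -2.237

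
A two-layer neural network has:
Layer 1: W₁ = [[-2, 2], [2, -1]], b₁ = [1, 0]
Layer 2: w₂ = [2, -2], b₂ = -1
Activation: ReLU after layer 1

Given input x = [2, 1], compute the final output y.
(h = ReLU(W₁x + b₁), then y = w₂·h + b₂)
y = -7

Layer 1 pre-activation: z₁ = [-1, 3]
After ReLU: h = [0, 3]
Layer 2 output: y = 2×0 + -2×3 + -1 = -7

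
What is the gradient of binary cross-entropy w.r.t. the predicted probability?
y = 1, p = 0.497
∂L/∂p = -2.012

∂L/∂p = -y/p + (1-y)/(1-p) = -1/0.497 + 0 = -2.012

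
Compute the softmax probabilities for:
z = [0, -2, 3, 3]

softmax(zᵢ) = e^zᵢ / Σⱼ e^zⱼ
p = [0.0242, 0.0033, 0.4863, 0.4863]

exp(z) = [1, 0.1353, 20.09, 20.09]
Sum = 41.31
p = [0.0242, 0.0033, 0.4863, 0.4863]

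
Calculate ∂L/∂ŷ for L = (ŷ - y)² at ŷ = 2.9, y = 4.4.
∂L/∂ŷ = -3.0

∂L/∂ŷ = 2(ŷ - y) = 2(2.9 - 4.4) = 2(-1.5) = -3.0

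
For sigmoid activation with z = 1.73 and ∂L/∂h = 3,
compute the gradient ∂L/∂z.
∂L/∂z = 0.3837

σ(1.73) = 0.8494
σ'(1.73) = σ(1.73)(1 - σ(1.73)) = 0.8494 × 0.1506 = 0.1279
∂L/∂z = ∂L/∂h · σ'(z) = 3 × 0.1279 = 0.3837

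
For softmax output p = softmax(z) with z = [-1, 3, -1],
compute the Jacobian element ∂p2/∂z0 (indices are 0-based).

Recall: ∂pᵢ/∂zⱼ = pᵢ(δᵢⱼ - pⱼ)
∂p2/∂z0 = -0.0003122

p = softmax(z) = [0.01767, 0.9647, 0.01767]
p2 = 0.01767, p0 = 0.01767

∂p2/∂z0 = -p2 × p0 = -0.01767 × 0.01767 = -0.0003122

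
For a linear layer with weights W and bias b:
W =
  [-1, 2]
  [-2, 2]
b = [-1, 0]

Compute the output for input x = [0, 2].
y = [3, 4]

Wx = [-1×0 + 2×2, -2×0 + 2×2]
   = [4, 4]
y = Wx + b = [4 + -1, 4 + 0] = [3, 4]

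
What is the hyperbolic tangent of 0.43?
0.4053

tanh(0.43) = (e^(0.43) - e^(-0.43))/(e^(0.43) + e^(-0.43)) = 0.4053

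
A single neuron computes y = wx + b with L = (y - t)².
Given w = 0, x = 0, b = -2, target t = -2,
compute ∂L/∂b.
∂L/∂b = 0

y = wx + b = (0)(0) + -2 = -2
∂L/∂y = 2(y - t) = 2(-2 - -2) = 0
∂y/∂b = 1
∂L/∂b = ∂L/∂y · ∂y/∂b = 0 × 1 = 0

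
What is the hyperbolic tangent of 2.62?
0.9895

tanh(2.62) = (e^(2.62) - e^(-2.62))/(e^(2.62) + e^(-2.62)) = 0.9895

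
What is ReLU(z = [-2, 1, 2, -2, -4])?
h = [0, 1, 2, 0, 0]

ReLU applied element-wise: max(0,-2)=0, max(0,1)=1, max(0,2)=2, max(0,-2)=0, max(0,-4)=0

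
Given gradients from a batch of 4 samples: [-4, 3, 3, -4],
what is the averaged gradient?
Average gradient = -0.5

Average = (1/4)(-4 + 3 + 3 + -4) = -2/4 = -0.5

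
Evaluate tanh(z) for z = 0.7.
0.6044

tanh(0.7) = (e^(0.7) - e^(-0.7))/(e^(0.7) + e^(-0.7)) = 0.6044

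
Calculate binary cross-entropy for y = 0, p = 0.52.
L = 0.734

L = -0·log(0.52) - 1·log(0.48) = -log(0.48) = 0.734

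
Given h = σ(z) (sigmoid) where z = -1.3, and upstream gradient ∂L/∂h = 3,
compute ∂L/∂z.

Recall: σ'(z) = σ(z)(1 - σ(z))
∂L/∂z = 0.5049

σ(-1.3) = 0.2142
σ'(-1.3) = σ(-1.3)(1 - σ(-1.3)) = 0.2142 × 0.7858 = 0.1683
∂L/∂z = ∂L/∂h · σ'(z) = 3 × 0.1683 = 0.5049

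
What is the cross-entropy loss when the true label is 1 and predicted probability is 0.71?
L = 0.3425

L = -1·log(0.71) - 0·log(0.29) = -log(0.71) = 0.3425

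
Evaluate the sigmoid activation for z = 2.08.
0.8889

sigmoid(2.08) = 1/(1 + e^(-2.08)) = 1/(1 + 0.1249) = 0.8889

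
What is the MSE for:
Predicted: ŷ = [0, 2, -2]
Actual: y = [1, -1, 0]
MSE = 4.667

MSE = (1/3)((0-1)² + (2--1)² + (-2-0)²) = (1/3)(1 + 9 + 4) = 4.667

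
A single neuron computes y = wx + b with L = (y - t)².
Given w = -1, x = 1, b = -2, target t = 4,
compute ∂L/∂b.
∂L/∂b = -14

y = wx + b = (-1)(1) + -2 = -3
∂L/∂y = 2(y - t) = 2(-3 - 4) = -14
∂y/∂b = 1
∂L/∂b = ∂L/∂y · ∂y/∂b = -14 × 1 = -14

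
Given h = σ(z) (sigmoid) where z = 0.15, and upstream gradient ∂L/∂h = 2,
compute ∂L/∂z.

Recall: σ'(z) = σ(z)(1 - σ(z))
∂L/∂z = 0.4972

σ(0.15) = 0.5374
σ'(0.15) = σ(0.15)(1 - σ(0.15)) = 0.5374 × 0.4626 = 0.2486
∂L/∂z = ∂L/∂h · σ'(z) = 2 × 0.2486 = 0.4972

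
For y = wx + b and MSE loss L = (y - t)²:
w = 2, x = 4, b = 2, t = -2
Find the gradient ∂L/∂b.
∂L/∂b = 24

y = wx + b = (2)(4) + 2 = 10
∂L/∂y = 2(y - t) = 2(10 - -2) = 24
∂y/∂b = 1
∂L/∂b = ∂L/∂y · ∂y/∂b = 24 × 1 = 24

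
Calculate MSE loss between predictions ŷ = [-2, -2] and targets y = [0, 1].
MSE = 6.5

MSE = (1/2)((-2-0)² + (-2-1)²) = (1/2)(4 + 9) = 6.5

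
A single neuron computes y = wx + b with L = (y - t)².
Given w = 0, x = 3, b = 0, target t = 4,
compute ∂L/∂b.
∂L/∂b = -8

y = wx + b = (0)(3) + 0 = 0
∂L/∂y = 2(y - t) = 2(0 - 4) = -8
∂y/∂b = 1
∂L/∂b = ∂L/∂y · ∂y/∂b = -8 × 1 = -8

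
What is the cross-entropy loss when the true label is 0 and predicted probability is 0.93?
L = 2.659

L = -0·log(0.93) - 1·log(0.07) = -log(0.07) = 2.659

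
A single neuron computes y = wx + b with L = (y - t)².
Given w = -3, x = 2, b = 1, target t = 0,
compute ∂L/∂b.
∂L/∂b = -10

y = wx + b = (-3)(2) + 1 = -5
∂L/∂y = 2(y - t) = 2(-5 - 0) = -10
∂y/∂b = 1
∂L/∂b = ∂L/∂y · ∂y/∂b = -10 × 1 = -10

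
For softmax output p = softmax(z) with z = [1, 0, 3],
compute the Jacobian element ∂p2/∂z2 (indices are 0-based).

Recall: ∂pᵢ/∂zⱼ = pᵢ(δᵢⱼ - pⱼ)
∂p2/∂z2 = 0.1318

p = softmax(z) = [0.1142, 0.04201, 0.8438]
p2 = 0.8438

∂p2/∂z2 = p2(1 - p2) = 0.8438 × (1 - 0.8438) = 0.1318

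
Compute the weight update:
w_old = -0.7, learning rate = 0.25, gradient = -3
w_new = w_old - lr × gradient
w_new = 0.05

w_new = w - η·∂L/∂w = -0.7 - 0.25×(-3) = -0.7 - (-0.75) = 0.05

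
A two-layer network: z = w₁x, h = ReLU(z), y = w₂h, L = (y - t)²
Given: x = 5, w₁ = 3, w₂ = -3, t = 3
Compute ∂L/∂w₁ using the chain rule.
∂L/∂w₁ = 1440

Forward pass:
z = w₁x = 3×5 = 15
h = ReLU(15) = 15
y = w₂h = -3×15 = -45

Backward pass:
∂L/∂y = 2(y - t) = 2(-45 - 3) = -96
∂y/∂h = w₂ = -3
∂h/∂z = 1 (ReLU derivative)
∂z/∂w₁ = x = 5

∂L/∂w₁ = -96 × -3 × 1 × 5 = 1440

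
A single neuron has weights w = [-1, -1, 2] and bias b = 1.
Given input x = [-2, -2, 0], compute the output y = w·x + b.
y = 5

y = (-1)(-2) + (-1)(-2) + (2)(0) + 1 = 5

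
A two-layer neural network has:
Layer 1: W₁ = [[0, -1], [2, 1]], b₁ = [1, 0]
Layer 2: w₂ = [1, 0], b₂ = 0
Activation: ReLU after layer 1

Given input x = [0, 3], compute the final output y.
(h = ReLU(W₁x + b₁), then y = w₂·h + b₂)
y = 0

Layer 1 pre-activation: z₁ = [-2, 3]
After ReLU: h = [0, 3]
Layer 2 output: y = 1×0 + 0×3 + 0 = 0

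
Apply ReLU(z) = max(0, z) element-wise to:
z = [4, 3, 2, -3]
h = [4, 3, 2, 0]

ReLU applied element-wise: max(0,4)=4, max(0,3)=3, max(0,2)=2, max(0,-3)=0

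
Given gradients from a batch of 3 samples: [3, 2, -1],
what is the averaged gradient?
Average gradient = 1.333

Average = (1/3)(3 + 2 + -1) = 4/3 = 1.333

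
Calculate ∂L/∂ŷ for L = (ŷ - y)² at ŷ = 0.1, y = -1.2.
∂L/∂ŷ = 2.6

∂L/∂ŷ = 2(ŷ - y) = 2(0.1 - -1.2) = 2(1.3) = 2.6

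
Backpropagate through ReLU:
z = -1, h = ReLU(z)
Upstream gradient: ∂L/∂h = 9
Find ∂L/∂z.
∂L/∂z = 0

h = ReLU(-1) = 0
Since z < 0: ∂h/∂z = 0
∂L/∂z = ∂L/∂h · ∂h/∂z = 9 × 0 = 0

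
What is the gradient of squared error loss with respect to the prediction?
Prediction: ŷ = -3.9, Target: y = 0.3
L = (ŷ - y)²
∂L/∂ŷ = -8.4

∂L/∂ŷ = 2(ŷ - y) = 2(-3.9 - 0.3) = 2(-4.2) = -8.4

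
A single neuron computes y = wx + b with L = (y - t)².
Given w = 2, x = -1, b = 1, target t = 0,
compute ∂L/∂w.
∂L/∂w = 2

y = wx + b = (2)(-1) + 1 = -1
∂L/∂y = 2(y - t) = 2(-1 - 0) = -2
∂y/∂w = x = -1
∂L/∂w = ∂L/∂y · ∂y/∂w = -2 × -1 = 2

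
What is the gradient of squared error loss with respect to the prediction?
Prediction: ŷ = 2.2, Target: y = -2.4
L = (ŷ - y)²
∂L/∂ŷ = 9.2

∂L/∂ŷ = 2(ŷ - y) = 2(2.2 - -2.4) = 2(4.6) = 9.2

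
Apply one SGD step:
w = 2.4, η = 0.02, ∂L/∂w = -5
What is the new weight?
w_new = 2.5

w_new = w - η·∂L/∂w = 2.4 - 0.02×(-5) = 2.4 - (-0.1) = 2.5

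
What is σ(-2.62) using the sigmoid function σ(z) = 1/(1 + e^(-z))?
0.06786

sigmoid(-2.62) = 1/(1 + e^(2.62)) = 1/(1 + 13.74) = 0.06786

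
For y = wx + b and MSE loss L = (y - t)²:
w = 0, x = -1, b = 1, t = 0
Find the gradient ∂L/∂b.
∂L/∂b = 2

y = wx + b = (0)(-1) + 1 = 1
∂L/∂y = 2(y - t) = 2(1 - 0) = 2
∂y/∂b = 1
∂L/∂b = ∂L/∂y · ∂y/∂b = 2 × 1 = 2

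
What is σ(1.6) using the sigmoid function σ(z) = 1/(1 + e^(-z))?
0.832

sigmoid(1.6) = 1/(1 + e^(-1.6)) = 1/(1 + 0.2019) = 0.832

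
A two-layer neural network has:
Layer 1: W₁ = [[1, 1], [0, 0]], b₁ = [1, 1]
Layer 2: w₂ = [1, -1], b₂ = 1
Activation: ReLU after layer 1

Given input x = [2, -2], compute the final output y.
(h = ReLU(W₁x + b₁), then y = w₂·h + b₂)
y = 1

Layer 1 pre-activation: z₁ = [1, 1]
After ReLU: h = [1, 1]
Layer 2 output: y = 1×1 + -1×1 + 1 = 1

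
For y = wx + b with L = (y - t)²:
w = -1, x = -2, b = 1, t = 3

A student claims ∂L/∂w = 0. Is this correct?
Correct

y = (-1)(-2) + 1 = 3
∂L/∂y = 2(y - t) = 2(3 - 3) = 0
∂y/∂w = x = -2
∂L/∂w = 0 × -2 = 0

Claimed value: 0
Correct: The correct gradient is 0.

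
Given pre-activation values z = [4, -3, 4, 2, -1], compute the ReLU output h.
h = [4, 0, 4, 2, 0]

ReLU applied element-wise: max(0,4)=4, max(0,-3)=0, max(0,4)=4, max(0,2)=2, max(0,-1)=0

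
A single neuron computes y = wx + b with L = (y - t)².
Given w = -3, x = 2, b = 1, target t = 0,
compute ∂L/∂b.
∂L/∂b = -10

y = wx + b = (-3)(2) + 1 = -5
∂L/∂y = 2(y - t) = 2(-5 - 0) = -10
∂y/∂b = 1
∂L/∂b = ∂L/∂y · ∂y/∂b = -10 × 1 = -10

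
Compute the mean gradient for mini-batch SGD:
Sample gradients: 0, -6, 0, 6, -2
Average gradient = -0.4

Average = (1/5)(0 + -6 + 0 + 6 + -2) = -2/5 = -0.4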